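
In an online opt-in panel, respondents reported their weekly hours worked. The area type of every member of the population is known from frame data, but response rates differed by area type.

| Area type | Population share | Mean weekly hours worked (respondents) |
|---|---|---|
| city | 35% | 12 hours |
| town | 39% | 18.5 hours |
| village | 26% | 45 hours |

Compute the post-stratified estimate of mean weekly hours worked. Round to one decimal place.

Weight each group's respondent value by its population share:
  city: 0.35 × 12 = 4.2
  town: 0.39 × 18.5 = 7.215
  village: 0.26 × 45 = 11.7
Post-stratified estimate = 23.115 → 23.1.

23.1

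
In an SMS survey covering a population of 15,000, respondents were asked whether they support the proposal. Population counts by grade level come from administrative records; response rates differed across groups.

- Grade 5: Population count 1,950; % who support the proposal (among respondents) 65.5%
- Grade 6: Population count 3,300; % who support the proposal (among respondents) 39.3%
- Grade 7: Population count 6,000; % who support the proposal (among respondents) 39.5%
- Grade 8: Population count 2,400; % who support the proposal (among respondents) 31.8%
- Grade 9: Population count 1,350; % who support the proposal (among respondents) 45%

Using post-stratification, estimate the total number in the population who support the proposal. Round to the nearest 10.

6,310

Estimated count per cell = population count × respondent percentage:
  Grade 5: 1,950 × 65.5% = 1277.25
  Grade 6: 3,300 × 39.3% = 1296.9
  Grade 7: 6,000 × 39.5% = 2370
  Grade 8: 2,400 × 31.8% = 763.2
  Grade 9: 1,350 × 45% = 607.5
Estimated total = 6314.85 → 6,310.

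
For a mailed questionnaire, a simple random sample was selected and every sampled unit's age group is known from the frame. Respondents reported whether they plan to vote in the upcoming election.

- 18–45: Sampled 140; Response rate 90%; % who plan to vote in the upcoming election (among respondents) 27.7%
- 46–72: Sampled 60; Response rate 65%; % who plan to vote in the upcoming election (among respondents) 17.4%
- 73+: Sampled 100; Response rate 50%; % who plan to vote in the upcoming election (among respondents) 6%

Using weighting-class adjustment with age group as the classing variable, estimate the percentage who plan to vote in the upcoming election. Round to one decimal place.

With weight = n_sampled/n_responded per class, the weighted class total is n_sampled:
  18–45: 140 × 27.7 = 3878
  46–72: 60 × 17.4 = 1044
  73+: 100 × 6 = 600
Adjusted estimate = 5522 / 300 = 18.4067 → 18.4%.

18.4%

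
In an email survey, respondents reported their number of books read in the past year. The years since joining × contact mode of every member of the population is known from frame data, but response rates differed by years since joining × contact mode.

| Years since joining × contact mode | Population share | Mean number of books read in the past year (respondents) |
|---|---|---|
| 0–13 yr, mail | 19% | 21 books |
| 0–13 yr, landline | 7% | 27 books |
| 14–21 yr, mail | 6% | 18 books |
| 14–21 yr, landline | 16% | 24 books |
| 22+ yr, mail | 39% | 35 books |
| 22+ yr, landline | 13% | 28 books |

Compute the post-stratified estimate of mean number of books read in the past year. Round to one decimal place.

28.1

Each cell contributes population-share × respondent value:
  0–13 yr, mail: 0.19 × 21 = 3.99
  0–13 yr, landline: 0.07 × 27 = 1.89
  14–21 yr, mail: 0.06 × 18 = 1.08
  14–21 yr, landline: 0.16 × 24 = 3.84
  22+ yr, mail: 0.39 × 35 = 13.65
  22+ yr, landline: 0.13 × 28 = 3.64
Post-stratified estimate = 28.09 → 28.1.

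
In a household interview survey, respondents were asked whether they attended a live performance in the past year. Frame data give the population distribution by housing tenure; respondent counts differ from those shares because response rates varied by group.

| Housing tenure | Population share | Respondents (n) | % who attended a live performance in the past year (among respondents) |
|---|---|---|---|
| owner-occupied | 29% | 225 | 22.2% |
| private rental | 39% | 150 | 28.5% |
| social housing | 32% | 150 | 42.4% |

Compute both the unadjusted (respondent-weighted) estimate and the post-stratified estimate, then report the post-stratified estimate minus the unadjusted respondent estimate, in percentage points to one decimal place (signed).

Without adjustment, the pooled respondent share is:
  (225/525)×22.2 + (150/525)×28.5 + (150/525)×42.4 = 29.7714%
Post-stratified estimate weights by population shares:
  0.29×22.2 + 0.39×28.5 + 0.32×42.4 = 31.121%
Difference = 31.121 − 29.7714 = 1.3496 pp.

+1.3 percentage points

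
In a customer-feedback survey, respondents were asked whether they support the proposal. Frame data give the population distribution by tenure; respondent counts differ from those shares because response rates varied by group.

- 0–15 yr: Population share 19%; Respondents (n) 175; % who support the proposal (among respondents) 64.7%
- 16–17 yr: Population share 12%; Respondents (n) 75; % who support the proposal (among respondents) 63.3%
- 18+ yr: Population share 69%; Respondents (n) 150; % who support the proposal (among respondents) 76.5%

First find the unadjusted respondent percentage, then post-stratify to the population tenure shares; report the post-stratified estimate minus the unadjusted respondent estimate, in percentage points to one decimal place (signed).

+3.8 percentage points

Naive respondent-only estimate (weights = respondent counts):
  (175/400)×64.7 + (75/400)×63.3 + (150/400)×76.5 = 68.8625%
Reweighting by population tenure shares:
  0.19×64.7 + 0.12×63.3 + 0.69×76.5 = 72.674%
Difference = 72.674 − 68.8625 = 3.8115 pp.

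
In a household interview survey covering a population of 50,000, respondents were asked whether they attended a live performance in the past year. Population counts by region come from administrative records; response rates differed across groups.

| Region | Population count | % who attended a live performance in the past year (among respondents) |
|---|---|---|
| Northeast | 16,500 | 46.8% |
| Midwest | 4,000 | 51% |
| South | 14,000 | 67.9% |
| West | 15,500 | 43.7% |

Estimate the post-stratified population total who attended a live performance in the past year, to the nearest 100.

26,000

Estimated count per cell = population count × respondent percentage:
  Northeast: 16,500 × 46.8% = 7722
  Midwest: 4,000 × 51% = 2040
  South: 14,000 × 67.9% = 9506
  West: 15,500 × 43.7% = 6773.5
Estimated total = 26041.5 → 26,000.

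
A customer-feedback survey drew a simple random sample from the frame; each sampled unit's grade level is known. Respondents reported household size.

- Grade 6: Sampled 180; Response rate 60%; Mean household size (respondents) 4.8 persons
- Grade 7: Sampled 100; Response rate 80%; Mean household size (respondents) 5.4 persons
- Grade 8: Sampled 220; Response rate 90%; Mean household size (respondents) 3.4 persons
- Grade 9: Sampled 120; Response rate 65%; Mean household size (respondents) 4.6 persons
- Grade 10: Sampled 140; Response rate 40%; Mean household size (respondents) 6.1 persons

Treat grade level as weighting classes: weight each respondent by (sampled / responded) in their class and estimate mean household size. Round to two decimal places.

With weight = n_sampled/n_responded per class, the weighted class total is n_sampled:
  Grade 6: 180 × 4.8 = 864
  Grade 7: 100 × 5.4 = 540
  Grade 8: 220 × 3.4 = 748
  Grade 9: 120 × 4.6 = 552
  Grade 10: 140 × 6.1 = 854
Adjusted estimate = 3558 / 760 = 4.68158 → 4.68.

4.68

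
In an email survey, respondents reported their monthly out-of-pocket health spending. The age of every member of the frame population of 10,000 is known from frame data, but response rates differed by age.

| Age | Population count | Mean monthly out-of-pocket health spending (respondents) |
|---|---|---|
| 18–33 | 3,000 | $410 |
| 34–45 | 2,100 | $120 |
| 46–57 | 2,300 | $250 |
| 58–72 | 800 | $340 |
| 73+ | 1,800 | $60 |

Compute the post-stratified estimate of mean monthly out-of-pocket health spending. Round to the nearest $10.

$240

Post-stratification weights by population share, not respondent share:
  18–33: (3,000/10,000) × 410 = 123
  34–45: (2,100/10,000) × 120 = 25.2
  46–57: (2,300/10,000) × 250 = 57.5
  58–72: (800/10,000) × 340 = 27.2
  73+: (1,800/10,000) × 60 = 10.8
Post-stratified estimate = 243.7 → $240.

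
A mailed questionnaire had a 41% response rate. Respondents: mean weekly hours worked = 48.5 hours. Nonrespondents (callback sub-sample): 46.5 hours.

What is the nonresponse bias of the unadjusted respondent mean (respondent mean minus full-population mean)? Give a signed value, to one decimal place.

Nonresponse fraction = 1 − 0.41 = 0.59.
Bias = (nonresponse fraction) × (respondent mean − nonrespondent mean)
     = 0.59 × (48.5 − 46.5) = 0.59 × 2 = 1.18.

+1.2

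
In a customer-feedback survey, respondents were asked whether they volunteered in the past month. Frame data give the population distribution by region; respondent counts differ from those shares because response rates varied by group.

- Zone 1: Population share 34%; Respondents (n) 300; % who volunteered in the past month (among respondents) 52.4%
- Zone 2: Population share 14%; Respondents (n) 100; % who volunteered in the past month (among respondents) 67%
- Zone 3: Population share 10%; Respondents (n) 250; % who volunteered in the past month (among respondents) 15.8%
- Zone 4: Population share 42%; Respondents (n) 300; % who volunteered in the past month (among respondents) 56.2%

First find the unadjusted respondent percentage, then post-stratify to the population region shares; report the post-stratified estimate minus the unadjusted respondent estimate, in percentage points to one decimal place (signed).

Unadjusted (pooled respondent) estimate weights by respondent counts:
  (300/950)×52.4 + (100/950)×67 + (250/950)×15.8 + (300/950)×56.2 = 45.5053%
Post-stratifying to population shares instead:
  0.34×52.4 + 0.14×67 + 0.1×15.8 + 0.42×56.2 = 52.38%
Difference = 52.38 − 45.5053 = 6.8747 pp.

+6.9 percentage points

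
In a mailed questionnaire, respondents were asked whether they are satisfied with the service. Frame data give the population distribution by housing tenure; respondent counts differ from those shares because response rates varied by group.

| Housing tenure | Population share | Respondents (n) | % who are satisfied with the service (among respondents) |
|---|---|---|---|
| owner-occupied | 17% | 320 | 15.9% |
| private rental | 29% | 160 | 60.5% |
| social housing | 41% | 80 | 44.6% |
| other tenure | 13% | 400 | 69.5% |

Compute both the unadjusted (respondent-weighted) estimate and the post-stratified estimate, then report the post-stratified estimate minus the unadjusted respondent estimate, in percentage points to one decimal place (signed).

Without adjustment, the pooled respondent share is:
  (320/960)×15.9 + (160/960)×60.5 + (80/960)×44.6 + (400/960)×69.5 = 48.0583%
Post-stratifying to population shares instead:
  0.17×15.9 + 0.29×60.5 + 0.41×44.6 + 0.13×69.5 = 47.569%
Difference = 47.569 − 48.0583 = -0.4893 pp.

-0.5 percentage points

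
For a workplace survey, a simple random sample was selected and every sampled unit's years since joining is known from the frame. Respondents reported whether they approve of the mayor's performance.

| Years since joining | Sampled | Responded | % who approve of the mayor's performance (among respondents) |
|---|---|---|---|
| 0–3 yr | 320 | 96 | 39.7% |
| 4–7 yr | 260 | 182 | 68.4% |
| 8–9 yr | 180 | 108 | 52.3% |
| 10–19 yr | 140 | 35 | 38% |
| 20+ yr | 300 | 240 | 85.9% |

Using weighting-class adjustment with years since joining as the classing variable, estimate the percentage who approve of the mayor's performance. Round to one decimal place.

Response rates by class: 0–3 yr 96/320 = 30%, 4–7 yr 182/260 = 70%, 8–9 yr 108/180 = 60%, 10–19 yr 35/140 = 25%, 20+ yr 240/300 = 80%.
Weighting each respondent by the inverse class response rate inflates each class back to its sampled size, so the class weight is n_sampled:
  0–3 yr: 320 × 39.7 = 12,704
  4–7 yr: 260 × 68.4 = 17,784
  8–9 yr: 180 × 52.3 = 9414
  10–19 yr: 140 × 38 = 5320
  20+ yr: 300 × 85.9 = 25,770
Adjusted estimate = 70,992 / 1,200 = 59.16 → 59.2%.

59.2%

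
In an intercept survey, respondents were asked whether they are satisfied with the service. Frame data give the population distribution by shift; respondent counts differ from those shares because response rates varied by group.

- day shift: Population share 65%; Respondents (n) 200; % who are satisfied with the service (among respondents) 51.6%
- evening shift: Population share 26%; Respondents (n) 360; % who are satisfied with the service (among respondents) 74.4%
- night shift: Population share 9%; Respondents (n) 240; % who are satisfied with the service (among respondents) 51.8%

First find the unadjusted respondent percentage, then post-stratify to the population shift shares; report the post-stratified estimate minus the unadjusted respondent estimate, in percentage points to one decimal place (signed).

-4.4 percentage points

Naive respondent-only estimate (weights = respondent counts):
  (200/800)×51.6 + (360/800)×74.4 + (240/800)×51.8 = 61.92%
Post-stratifying to population shares instead:
  0.65×51.6 + 0.26×74.4 + 0.09×51.8 = 57.546%
Difference = 57.546 − 61.92 = -4.374 pp.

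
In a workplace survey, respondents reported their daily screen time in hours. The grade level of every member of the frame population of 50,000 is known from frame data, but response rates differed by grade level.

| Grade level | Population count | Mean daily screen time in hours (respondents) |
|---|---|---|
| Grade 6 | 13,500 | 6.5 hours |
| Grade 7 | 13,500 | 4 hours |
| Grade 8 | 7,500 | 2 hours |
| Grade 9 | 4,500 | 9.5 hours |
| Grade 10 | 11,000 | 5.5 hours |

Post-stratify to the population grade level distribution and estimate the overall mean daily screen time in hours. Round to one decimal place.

Each cell contributes population-share × respondent value:
  Grade 6: (13,500/50,000) × 6.5 = 1.755
  Grade 7: (13,500/50,000) × 4 = 1.08
  Grade 8: (7,500/50,000) × 2 = 0.3
  Grade 9: (4,500/50,000) × 9.5 = 0.855
  Grade 10: (11,000/50,000) × 5.5 = 1.21
Post-stratified estimate = 5.2 → 5.2.

5.2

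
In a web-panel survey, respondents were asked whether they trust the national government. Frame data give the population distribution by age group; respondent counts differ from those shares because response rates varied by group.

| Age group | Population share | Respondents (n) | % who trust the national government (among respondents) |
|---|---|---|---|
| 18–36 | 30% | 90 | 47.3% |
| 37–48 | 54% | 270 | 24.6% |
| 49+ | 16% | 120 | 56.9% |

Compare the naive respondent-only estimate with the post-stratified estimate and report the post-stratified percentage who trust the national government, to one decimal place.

36.6%

Unadjusted (pooled respondent) estimate weights by respondent counts:
  (90/480)×47.3 + (270/480)×24.6 + (120/480)×56.9 = 36.9312%
Post-stratified estimate weights by population shares:
  0.3×47.3 + 0.54×24.6 + 0.16×56.9 = 36.578%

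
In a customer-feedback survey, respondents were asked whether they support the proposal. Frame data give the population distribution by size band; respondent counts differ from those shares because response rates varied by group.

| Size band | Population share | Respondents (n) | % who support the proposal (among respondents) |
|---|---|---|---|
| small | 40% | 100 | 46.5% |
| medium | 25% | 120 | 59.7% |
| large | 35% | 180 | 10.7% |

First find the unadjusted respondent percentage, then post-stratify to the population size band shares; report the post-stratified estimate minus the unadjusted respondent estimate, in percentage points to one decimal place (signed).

Naive respondent-only estimate (weights = respondent counts):
  (100/400)×46.5 + (120/400)×59.7 + (180/400)×10.7 = 34.35%
Reweighting by population size band shares:
  0.4×46.5 + 0.25×59.7 + 0.35×10.7 = 37.27%
Difference = 37.27 − 34.35 = 2.92 pp.

+2.9 percentage points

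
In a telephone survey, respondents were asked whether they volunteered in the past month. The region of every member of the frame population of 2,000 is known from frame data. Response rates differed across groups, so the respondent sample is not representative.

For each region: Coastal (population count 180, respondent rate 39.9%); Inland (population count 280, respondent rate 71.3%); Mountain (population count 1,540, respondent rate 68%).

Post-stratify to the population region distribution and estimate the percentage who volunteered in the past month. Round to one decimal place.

65.9%

Post-stratification weights by population share, not respondent share:
  Coastal: (180/2,000) × 39.9 = 3.591
  Inland: (280/2,000) × 71.3 = 9.982
  Mountain: (1,540/2,000) × 68 = 52.36
Post-stratified estimate = 65.933 → 65.9%.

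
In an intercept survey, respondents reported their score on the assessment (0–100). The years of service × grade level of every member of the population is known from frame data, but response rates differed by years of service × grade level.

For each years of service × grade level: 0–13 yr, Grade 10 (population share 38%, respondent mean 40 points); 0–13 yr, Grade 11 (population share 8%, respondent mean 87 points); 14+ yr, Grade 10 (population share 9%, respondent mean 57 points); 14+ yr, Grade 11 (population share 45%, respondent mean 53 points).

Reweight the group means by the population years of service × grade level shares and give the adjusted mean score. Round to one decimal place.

51.1

Post-stratification weights by population share, not respondent share:
  0–13 yr, Grade 10: 0.38 × 40 = 15.2
  0–13 yr, Grade 11: 0.08 × 87 = 6.96
  14+ yr, Grade 10: 0.09 × 57 = 5.13
  14+ yr, Grade 11: 0.45 × 53 = 23.85
Post-stratified estimate = 51.14 → 51.1.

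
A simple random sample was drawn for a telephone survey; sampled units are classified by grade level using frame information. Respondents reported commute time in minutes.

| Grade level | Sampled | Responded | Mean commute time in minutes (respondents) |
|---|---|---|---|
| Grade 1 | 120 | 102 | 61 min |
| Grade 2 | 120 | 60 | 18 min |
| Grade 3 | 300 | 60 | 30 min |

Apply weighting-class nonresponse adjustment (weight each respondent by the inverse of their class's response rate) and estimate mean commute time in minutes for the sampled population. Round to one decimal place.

Class response rates: Grade 1 102/120 = 85%, Grade 2 60/120 = 50%, Grade 3 60/300 = 20%.
Inverse-response-rate weighting restores each class to its sampled count, so class totals weight by n_sampled:
  Grade 1: 120 × 61 = 7320
  Grade 2: 120 × 18 = 2160
  Grade 3: 300 × 30 = 9000
Adjusted estimate = 18,480 / 540 = 34.2222 → 34.2.

34.2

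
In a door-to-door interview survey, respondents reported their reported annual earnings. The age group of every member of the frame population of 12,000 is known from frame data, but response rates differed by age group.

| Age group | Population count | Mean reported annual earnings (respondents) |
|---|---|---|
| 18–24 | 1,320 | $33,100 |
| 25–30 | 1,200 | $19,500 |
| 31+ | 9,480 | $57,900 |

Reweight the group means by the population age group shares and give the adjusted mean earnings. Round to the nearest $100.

$51,300

Weight each group's respondent value by its population share:
  18–24: (1,320/12,000) × 33,100 = 3641
  25–30: (1,200/12,000) × 19,500 = 1950
  31+: (9,480/12,000) × 57,900 = 45,741
Post-stratified estimate = 51,332 → $51,300.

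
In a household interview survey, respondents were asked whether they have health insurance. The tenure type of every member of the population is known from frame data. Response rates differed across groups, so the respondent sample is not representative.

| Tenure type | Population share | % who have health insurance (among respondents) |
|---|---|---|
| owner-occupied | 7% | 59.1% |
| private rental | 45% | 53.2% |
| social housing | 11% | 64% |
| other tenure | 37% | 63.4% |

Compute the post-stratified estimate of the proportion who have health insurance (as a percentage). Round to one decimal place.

Post-stratification weights by population share, not respondent share:
  owner-occupied: 0.07 × 59.1 = 4.137
  private rental: 0.45 × 53.2 = 23.94
  social housing: 0.11 × 64 = 7.04
  other tenure: 0.37 × 63.4 = 23.458
Post-stratified estimate = 58.575 → 58.6%.

58.6%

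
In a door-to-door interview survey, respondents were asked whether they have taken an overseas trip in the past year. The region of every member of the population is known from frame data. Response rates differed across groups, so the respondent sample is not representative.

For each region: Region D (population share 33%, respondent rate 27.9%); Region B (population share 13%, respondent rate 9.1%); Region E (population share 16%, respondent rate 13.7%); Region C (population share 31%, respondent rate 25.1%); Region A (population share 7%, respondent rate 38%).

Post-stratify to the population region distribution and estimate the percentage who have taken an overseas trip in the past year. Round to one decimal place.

Weight each group's respondent value by its population share:
  Region D: 0.33 × 27.9 = 9.207
  Region B: 0.13 × 9.1 = 1.183
  Region E: 0.16 × 13.7 = 2.192
  Region C: 0.31 × 25.1 = 7.781
  Region A: 0.07 × 38 = 2.66
Post-stratified estimate = 23.023 → 23.0%.

23.0%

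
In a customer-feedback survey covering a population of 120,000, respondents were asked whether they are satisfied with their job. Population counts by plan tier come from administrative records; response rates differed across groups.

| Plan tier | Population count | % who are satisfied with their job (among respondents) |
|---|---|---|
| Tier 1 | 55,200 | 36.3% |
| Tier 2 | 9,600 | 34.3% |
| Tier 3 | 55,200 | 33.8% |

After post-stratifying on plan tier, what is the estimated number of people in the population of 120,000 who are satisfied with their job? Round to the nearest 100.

42,000

Each cell contributes its population count × the respondent rate:
  Tier 1: 55,200 × 36.3% = 20037.6
  Tier 2: 9,600 × 34.3% = 3292.8
  Tier 3: 55,200 × 33.8% = 18657.6
Estimated total = 41,988 → 42,000.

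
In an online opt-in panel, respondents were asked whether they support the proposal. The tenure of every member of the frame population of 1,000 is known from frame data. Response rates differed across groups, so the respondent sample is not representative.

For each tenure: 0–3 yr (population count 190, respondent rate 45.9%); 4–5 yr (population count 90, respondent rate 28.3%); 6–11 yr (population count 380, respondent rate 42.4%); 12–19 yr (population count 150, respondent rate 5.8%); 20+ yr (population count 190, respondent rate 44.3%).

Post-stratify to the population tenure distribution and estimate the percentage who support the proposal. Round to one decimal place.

36.7%

Weight each group's respondent value by its population share:
  0–3 yr: (190/1,000) × 45.9 = 8.721
  4–5 yr: (90/1,000) × 28.3 = 2.547
  6–11 yr: (380/1,000) × 42.4 = 16.112
  12–19 yr: (150/1,000) × 5.8 = 0.87
  20+ yr: (190/1,000) × 44.3 = 8.417
Post-stratified estimate = 36.667 → 36.7%.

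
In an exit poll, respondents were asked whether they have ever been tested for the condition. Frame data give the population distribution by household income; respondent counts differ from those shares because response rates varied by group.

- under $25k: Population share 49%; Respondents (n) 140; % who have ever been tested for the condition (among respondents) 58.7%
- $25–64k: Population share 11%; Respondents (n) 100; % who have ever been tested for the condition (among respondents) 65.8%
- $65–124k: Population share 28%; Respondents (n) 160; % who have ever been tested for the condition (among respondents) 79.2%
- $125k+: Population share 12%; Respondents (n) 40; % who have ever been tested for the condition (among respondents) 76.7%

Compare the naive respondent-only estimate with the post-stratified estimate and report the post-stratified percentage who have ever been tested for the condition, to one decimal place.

67.4%

Without adjustment, the pooled respondent share is:
  (140/440)×58.7 + (100/440)×65.8 + (160/440)×79.2 + (40/440)×76.7 = 69.4045%
Post-stratifying to population shares instead:
  0.49×58.7 + 0.11×65.8 + 0.28×79.2 + 0.12×76.7 = 67.381%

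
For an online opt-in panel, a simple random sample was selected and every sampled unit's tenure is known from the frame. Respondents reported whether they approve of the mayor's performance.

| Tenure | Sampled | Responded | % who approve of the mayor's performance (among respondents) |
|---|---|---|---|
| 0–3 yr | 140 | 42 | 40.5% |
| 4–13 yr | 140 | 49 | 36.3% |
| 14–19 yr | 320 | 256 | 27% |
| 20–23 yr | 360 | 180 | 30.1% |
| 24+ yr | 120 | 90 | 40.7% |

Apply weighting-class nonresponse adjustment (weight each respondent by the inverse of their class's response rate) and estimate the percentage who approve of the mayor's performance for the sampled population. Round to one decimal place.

32.5%

Class response rates: 0–3 yr 42/140 = 30%, 4–13 yr 49/140 = 35%, 14–19 yr 256/320 = 80%, 20–23 yr 180/360 = 50%, 24+ yr 90/120 = 75%.
Inverse-response-rate weighting restores each class to its sampled count, so class totals weight by n_sampled:
  0–3 yr: 140 × 40.5 = 5670
  4–13 yr: 140 × 36.3 = 5082
  14–19 yr: 320 × 27 = 8640
  20–23 yr: 360 × 30.1 = 10,836
  24+ yr: 120 × 40.7 = 4884
Adjusted estimate = 35,112 / 1,080 = 32.5111 → 32.5%.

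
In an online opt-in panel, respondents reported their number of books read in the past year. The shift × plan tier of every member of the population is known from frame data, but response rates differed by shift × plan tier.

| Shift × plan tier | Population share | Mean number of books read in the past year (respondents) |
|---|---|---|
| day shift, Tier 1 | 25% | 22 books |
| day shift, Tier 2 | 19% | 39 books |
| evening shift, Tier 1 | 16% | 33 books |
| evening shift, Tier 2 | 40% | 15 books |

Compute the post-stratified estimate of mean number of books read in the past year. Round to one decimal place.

Each cell contributes population-share × respondent value:
  day shift, Tier 1: 0.25 × 22 = 5.5
  day shift, Tier 2: 0.19 × 39 = 7.41
  evening shift, Tier 1: 0.16 × 33 = 5.28
  evening shift, Tier 2: 0.4 × 15 = 6
Post-stratified estimate = 24.19 → 24.2.

24.2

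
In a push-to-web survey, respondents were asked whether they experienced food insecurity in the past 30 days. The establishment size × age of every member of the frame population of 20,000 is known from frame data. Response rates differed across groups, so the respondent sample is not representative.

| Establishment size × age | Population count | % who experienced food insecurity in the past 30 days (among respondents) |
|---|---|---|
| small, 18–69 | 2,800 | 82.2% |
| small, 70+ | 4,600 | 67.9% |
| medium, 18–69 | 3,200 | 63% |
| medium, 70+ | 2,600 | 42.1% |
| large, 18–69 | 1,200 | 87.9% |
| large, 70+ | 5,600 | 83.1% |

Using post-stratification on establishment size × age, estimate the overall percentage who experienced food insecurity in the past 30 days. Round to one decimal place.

Each cell contributes population-share × respondent value:
  small, 18–69: (2,800/20,000) × 82.2 = 11.508
  small, 70+: (4,600/20,000) × 67.9 = 15.617
  medium, 18–69: (3,200/20,000) × 63 = 10.08
  medium, 70+: (2,600/20,000) × 42.1 = 5.473
  large, 18–69: (1,200/20,000) × 87.9 = 5.274
  large, 70+: (5,600/20,000) × 83.1 = 23.268
Post-stratified estimate = 71.22 → 71.2%.

71.2%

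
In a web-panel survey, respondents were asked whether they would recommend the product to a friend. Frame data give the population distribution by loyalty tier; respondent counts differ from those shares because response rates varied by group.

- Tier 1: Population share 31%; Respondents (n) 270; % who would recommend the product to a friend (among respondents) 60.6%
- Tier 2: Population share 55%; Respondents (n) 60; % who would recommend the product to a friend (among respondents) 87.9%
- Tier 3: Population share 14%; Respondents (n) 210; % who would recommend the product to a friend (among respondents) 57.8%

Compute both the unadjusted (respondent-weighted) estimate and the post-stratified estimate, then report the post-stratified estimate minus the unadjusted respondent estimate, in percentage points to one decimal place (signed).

+12.7 percentage points

Naive respondent-only estimate (weights = respondent counts):
  (270/540)×60.6 + (60/540)×87.9 + (210/540)×57.8 = 62.5444%
Reweighting by population loyalty tier shares:
  0.31×60.6 + 0.55×87.9 + 0.14×57.8 = 75.223%
Difference = 75.223 − 62.5444 = 12.6786 pp.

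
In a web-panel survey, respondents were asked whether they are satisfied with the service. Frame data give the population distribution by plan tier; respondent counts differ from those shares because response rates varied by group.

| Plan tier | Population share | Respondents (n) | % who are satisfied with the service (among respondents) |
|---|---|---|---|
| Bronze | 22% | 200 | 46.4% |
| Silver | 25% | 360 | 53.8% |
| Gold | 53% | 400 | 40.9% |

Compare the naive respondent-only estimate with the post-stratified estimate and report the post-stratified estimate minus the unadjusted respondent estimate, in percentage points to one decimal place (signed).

Naive respondent-only estimate (weights = respondent counts):
  (200/960)×46.4 + (360/960)×53.8 + (400/960)×40.9 = 46.8833%
Reweighting by population plan tier shares:
  0.22×46.4 + 0.25×53.8 + 0.53×40.9 = 45.335%
Difference = 45.335 − 46.8833 = -1.5483 pp.

-1.5 percentage points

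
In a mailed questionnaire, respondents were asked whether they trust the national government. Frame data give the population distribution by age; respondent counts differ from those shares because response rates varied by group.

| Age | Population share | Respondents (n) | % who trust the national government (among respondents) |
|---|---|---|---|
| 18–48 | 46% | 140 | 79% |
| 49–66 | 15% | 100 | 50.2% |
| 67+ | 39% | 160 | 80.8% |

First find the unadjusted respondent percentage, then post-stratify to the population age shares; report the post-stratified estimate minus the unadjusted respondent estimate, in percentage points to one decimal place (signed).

+2.9 percentage points

Unadjusted (pooled respondent) estimate weights by respondent counts:
  (140/400)×79 + (100/400)×50.2 + (160/400)×80.8 = 72.52%
Reweighting by population age shares:
  0.46×79 + 0.15×50.2 + 0.39×80.8 = 75.382%
Difference = 75.382 − 72.52 = 2.862 pp.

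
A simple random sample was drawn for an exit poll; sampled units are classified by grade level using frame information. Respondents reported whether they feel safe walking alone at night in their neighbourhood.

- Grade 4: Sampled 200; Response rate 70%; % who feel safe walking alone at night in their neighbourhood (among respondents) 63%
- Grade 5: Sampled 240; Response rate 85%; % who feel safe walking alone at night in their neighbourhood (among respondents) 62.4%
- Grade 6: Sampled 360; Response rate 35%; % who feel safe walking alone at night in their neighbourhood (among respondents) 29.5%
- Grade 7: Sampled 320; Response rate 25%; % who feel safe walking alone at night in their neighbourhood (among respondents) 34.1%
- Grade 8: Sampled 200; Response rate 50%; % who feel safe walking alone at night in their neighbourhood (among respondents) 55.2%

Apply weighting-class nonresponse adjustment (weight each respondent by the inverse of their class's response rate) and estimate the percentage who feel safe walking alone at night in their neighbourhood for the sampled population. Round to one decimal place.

With weight = n_sampled/n_responded per class, the weighted class total is n_sampled:
  Grade 4: 200 × 63 = 12,600
  Grade 5: 240 × 62.4 = 14,976
  Grade 6: 360 × 29.5 = 10,620
  Grade 7: 320 × 34.1 = 10,912
  Grade 8: 200 × 55.2 = 11,040
Adjusted estimate = 60,148 / 1,320 = 45.5667 → 45.6%.

45.6%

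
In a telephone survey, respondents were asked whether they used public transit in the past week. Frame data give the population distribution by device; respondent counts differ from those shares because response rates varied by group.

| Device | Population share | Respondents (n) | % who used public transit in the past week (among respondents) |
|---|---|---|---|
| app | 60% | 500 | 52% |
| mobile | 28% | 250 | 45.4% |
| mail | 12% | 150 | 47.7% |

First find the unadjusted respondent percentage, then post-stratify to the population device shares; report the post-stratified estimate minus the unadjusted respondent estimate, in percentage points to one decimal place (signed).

Without adjustment, the pooled respondent share is:
  (500/900)×52 + (250/900)×45.4 + (150/900)×47.7 = 49.45%
Reweighting by population device shares:
  0.6×52 + 0.28×45.4 + 0.12×47.7 = 49.636%
Difference = 49.636 − 49.45 = 0.186 pp.

+0.2 percentage points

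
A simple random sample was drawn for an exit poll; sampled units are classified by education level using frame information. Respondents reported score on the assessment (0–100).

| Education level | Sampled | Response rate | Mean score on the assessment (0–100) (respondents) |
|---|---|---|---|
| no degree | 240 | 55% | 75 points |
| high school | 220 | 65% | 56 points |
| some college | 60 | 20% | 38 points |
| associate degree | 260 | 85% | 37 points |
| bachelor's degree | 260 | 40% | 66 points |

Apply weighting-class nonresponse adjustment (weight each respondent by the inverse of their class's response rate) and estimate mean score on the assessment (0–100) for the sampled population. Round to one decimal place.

57.1

Each respondent's weight = sampled/responded in their class; summing within a class gives n_sampled, so:
  no degree: 240 × 75 = 18,000
  high school: 220 × 56 = 12,320
  some college: 60 × 38 = 2280
  associate degree: 260 × 37 = 9620
  bachelor's degree: 260 × 66 = 17,160
Adjusted estimate = 59,380 / 1,040 = 57.0962 → 57.1.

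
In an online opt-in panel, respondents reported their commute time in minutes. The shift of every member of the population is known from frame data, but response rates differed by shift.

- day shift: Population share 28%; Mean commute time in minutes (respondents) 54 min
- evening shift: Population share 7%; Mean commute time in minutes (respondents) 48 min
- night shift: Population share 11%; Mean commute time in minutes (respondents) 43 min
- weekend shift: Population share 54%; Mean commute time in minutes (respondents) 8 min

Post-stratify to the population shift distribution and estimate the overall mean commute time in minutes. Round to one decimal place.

Weight each group's respondent value by its population share:
  day shift: 0.28 × 54 = 15.12
  evening shift: 0.07 × 48 = 3.36
  night shift: 0.11 × 43 = 4.73
  weekend shift: 0.54 × 8 = 4.32
Post-stratified estimate = 27.53 → 27.5.

27.5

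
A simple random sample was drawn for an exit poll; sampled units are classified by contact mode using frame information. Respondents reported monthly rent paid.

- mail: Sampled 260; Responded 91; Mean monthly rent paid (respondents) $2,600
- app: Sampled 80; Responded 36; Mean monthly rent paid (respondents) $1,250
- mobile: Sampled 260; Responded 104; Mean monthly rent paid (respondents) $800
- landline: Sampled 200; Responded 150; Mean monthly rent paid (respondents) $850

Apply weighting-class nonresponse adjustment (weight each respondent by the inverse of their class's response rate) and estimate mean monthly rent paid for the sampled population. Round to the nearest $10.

$1,440

Class response rates: mail 91/260 = 35%, app 36/80 = 45%, mobile 104/260 = 40%, landline 150/200 = 75%.
Weighting each respondent by the inverse class response rate inflates each class back to its sampled size, so the class weight is n_sampled:
  mail: 260 × 2600 = 676,000
  app: 80 × 1250 = 100,000
  mobile: 260 × 800 = 208,000
  landline: 200 × 850 = 170,000
Adjusted estimate = 1,154,000 / 800 = 1442.5 → $1,440.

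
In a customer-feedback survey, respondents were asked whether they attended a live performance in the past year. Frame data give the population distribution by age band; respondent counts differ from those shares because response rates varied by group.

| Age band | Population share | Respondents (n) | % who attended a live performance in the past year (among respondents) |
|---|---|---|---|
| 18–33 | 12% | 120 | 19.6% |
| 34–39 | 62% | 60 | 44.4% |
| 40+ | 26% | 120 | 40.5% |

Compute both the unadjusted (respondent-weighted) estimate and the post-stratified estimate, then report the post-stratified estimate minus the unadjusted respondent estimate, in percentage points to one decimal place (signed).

+7.5 percentage points

Without adjustment, the pooled respondent share is:
  (120/300)×19.6 + (60/300)×44.4 + (120/300)×40.5 = 32.92%
Reweighting by population age band shares:
  0.12×19.6 + 0.62×44.4 + 0.26×40.5 = 40.41%
Difference = 40.41 − 32.92 = 7.49 pp.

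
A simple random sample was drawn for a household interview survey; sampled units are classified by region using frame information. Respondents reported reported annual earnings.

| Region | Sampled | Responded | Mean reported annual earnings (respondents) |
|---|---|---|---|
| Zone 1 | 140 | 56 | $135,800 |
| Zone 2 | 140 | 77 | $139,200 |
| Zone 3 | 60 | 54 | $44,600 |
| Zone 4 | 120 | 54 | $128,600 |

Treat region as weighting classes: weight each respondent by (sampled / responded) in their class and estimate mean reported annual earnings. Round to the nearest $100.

$123,100

Response rates by class: Zone 1 56/140 = 40%, Zone 2 77/140 = 55%, Zone 3 54/60 = 90%, Zone 4 54/120 = 45%.
Inverse-response-rate weighting restores each class to its sampled count, so class totals weight by n_sampled:
  Zone 1: 140 × 135,800 = 19,012,000
  Zone 2: 140 × 139,200 = 19,488,000
  Zone 3: 60 × 44,600 = 2,676,000
  Zone 4: 120 × 128,600 = 15,432,000
Adjusted estimate = 56,608,000 / 460 = 123061 → $123,100.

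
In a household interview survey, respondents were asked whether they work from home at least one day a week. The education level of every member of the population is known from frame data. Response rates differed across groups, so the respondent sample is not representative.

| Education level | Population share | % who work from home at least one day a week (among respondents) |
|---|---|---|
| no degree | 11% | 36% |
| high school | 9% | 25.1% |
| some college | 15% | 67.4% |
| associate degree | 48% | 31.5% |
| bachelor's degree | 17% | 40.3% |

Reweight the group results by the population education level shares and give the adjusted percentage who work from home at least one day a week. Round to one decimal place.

Reweight to the known education level distribution:
  no degree: 0.11 × 36 = 3.96
  high school: 0.09 × 25.1 = 2.259
  some college: 0.15 × 67.4 = 10.11
  associate degree: 0.48 × 31.5 = 15.12
  bachelor's degree: 0.17 × 40.3 = 6.851
Post-stratified estimate = 38.3 → 38.3%.

38.3%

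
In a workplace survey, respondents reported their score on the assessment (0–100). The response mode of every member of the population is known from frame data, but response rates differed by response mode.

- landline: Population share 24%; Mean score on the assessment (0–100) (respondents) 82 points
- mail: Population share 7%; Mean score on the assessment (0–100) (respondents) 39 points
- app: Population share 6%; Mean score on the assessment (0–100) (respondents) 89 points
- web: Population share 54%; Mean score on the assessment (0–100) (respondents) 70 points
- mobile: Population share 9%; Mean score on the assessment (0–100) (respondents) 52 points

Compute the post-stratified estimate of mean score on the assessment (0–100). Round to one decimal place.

70.2

Post-stratification weights by population share, not respondent share:
  landline: 0.24 × 82 = 19.68
  mail: 0.07 × 39 = 2.73
  app: 0.06 × 89 = 5.34
  web: 0.54 × 70 = 37.8
  mobile: 0.09 × 52 = 4.68
Post-stratified estimate = 70.23 → 70.2.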